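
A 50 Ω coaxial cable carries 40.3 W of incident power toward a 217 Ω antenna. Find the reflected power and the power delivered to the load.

P_reflected ≈ 15.8 W; P_delivered ≈ 24.5 W

Γ = (217 − 50)/(217 + 50) = 0.625
|Γ|² = 0.391
P_refl = |Γ|²·P_inc = 15.8 W, P_del = (1 − |Γ|²)·P_inc = 24.5 W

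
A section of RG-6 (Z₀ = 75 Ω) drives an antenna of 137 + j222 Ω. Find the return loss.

Γ = (62 + j222)/(212 + j222), |Γ| = 0.751
RL = −20·log₁₀|Γ| = −20·log₁₀(0.751)

RL ≈ 2.49 dB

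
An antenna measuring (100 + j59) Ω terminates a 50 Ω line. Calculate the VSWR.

Γ = (Z_L − Z_0)/(Z_L + Z_0) = (50 + j59)/(150 + j59)
|Γ| = 77.3/161 = 0.48
VSWR = (1 + |Γ|)/(1 − |Γ|) = 1.48/0.52

VSWR ≈ 2.84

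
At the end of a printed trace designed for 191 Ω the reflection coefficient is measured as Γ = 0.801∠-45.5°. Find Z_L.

Z_L = Z_0·(1 + Γ)/(1 − Γ) = 191·(1.56 − j0.571)/(0.439 + j0.571)

Z_L ≈ 132 − j421 Ω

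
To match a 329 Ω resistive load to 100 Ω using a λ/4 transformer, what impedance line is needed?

Z_qwt ≈ 181 Ω

Z_qwt = √(Z_0·R_L) = √(100 × 329) = √32900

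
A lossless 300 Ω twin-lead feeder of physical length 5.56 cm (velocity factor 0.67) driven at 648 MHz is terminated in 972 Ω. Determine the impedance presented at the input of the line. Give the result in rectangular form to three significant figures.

Z_in ≈ 111 − j127 Ω

λ = v/f = 0.67·c / 648 MHz = 0.31 m
βl = 2π·l/λ = 2π × 0.179 = 64.5°
tan(βl) = tan(64.5°) = 2.1
Z_in = Z_0·(Z_L + jZ_0·tanβl)/(Z_0 + jZ_L·tanβl)
     = 300·(972 + j630)/(300 + j2040)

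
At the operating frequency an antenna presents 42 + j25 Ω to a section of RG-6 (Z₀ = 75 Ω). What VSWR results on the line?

VSWR ≈ 2.06

Γ = (Z_L − Z_0)/(Z_L + Z_0) = (-33 + j25)/(117 + j25)
|Γ| = 41.4/120 = 0.346
VSWR = (1 + |Γ|)/(1 − |Γ|) = 1.35/0.654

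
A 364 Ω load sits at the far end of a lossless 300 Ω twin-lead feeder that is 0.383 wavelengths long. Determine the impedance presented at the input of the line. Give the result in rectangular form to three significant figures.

Z_in ≈ 300 + j58.1 Ω

βl = 2π × 0.383 = 138°
tan(βl) = tan(138°) = -0.904
Z_in = Z_0·(Z_L + jZ_0·tanβl)/(Z_0 + jZ_L·tanβl)
     = 300·(364 − j271)/(300 − j329)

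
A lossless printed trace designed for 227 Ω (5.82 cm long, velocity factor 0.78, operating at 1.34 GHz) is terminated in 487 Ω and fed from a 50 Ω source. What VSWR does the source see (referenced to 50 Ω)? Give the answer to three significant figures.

λ = v/f = 0.78·c / 1.34 GHz = 0.175 m
βl = 2π·l/λ = 2π × 0.333 = 120°
tan(βl) = -1.73
Z_in = Z_0·(Z_L + jZ_0·tanβl)/(Z_0 + jZ_L·tanβl) = 132 + j95.6 Ω
Γ_s = (Z_in − Z_s)/(Z_in + Z_s) = (81.5 + j95.6)/(182 + j95.6), |Γ_s| = 0.612
VSWR = (1 + |Γ_s|)/(1 − |Γ_s|)

VSWR ≈ 4.16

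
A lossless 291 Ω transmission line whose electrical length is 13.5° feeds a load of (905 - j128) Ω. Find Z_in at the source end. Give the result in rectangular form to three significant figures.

Z_in ≈ 538 − j416 Ω

tan(βl) = tan(13.5°) = 0.24
Z_in = Z_0·(Z_L + jZ_0·tanβl)/(Z_0 + jZ_L·tanβl)
     = 291·(905 − j58.1)/(322 + j217)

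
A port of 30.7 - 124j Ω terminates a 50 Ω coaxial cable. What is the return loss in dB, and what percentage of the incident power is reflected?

RL ≈ 1.43 dB; 71.9% of incident power reflected

Γ = (-19.3 − j124)/(80.7 − j124), |Γ| = 0.848
RL = −20·log₁₀(0.848) = 1.43 dB
P_refl/P_inc = |Γ|² = 0.719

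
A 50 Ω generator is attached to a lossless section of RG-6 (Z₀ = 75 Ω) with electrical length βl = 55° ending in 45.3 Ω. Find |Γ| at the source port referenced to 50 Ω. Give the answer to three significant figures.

tan(βl) = 1.43
Z_in = Z_0·(Z_L + jZ_0·tanβl)/(Z_0 + jZ_L·tanβl) = 78.9 + j39 Ω
Γ_s = (Z_in − Z_s)/(Z_in + Z_s) = (28.9 + j39)/(129 + j39), |Γ_s| = 0.361

|Γ| ≈ 0.361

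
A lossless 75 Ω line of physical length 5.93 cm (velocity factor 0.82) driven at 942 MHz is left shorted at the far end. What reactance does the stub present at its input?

X_in ≈ 517 Ω (inductive)

λ = v/f = 0.82·c / 942 MHz = 0.261 m
βl = 2π·l/λ = 2π × 0.227 = 81.7°
tan(βl) = 6.89
For a shorted stub, Z_in = jZ_0·tan(βl)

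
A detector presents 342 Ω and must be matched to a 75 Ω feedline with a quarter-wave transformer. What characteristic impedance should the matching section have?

Z_qwt = √(Z_0·R_L) = √(75 × 342) = √25650

Z_qwt ≈ 160 Ω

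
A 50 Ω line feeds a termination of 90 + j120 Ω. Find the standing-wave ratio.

Γ = (Z_L − Z_0)/(Z_L + Z_0) = (40 + j120)/(140 + j120)
|Γ| = 126/184 = 0.686
VSWR = (1 + |Γ|)/(1 − |Γ|) = 1.69/0.314

VSWR ≈ 5.37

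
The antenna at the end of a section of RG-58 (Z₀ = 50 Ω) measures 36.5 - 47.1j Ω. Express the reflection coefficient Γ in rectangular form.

Γ ≈ 0.108 − j0.486

Γ = (Z_L − Z_0)/(Z_L + Z_0) = (-13.5 − j47.1)/(86.5 − j47.1)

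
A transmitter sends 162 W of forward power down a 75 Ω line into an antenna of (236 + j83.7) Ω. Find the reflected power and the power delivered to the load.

P_reflected ≈ 51.4 W; P_delivered ≈ 111 W

|Γ| = |(161 + j83.7)/(311 + j83.7)| = 0.563
|Γ|² = 0.317
P_refl = |Γ|²·P_inc = 51.4 W, P_del = (1 − |Γ|²)·P_inc = 111 W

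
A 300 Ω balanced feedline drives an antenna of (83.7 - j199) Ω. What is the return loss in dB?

RL ≈ 3.35 dB

Γ = (-216.3 − j199)/(383.7 − j199), |Γ| = 0.68
RL = −20·log₁₀|Γ| = −20·log₁₀(0.68)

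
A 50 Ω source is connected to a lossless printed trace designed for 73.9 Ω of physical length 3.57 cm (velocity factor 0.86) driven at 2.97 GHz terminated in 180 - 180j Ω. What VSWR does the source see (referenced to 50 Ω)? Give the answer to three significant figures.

λ = v/f = 0.86·c / 2.97 GHz = 0.0869 m
βl = 2π·l/λ = 2π × 0.411 = 148°
tan(βl) = -0.626
Z_in = Z_0·(Z_L + jZ_0·tanβl)/(Z_0 + jZ_L·tanβl) = 96.3 + j151 Ω
Γ_s = (Z_in − Z_s)/(Z_in + Z_s) = (46.3 + j151)/(146 + j151), |Γ_s| = 0.752
VSWR = (1 + |Γ_s|)/(1 − |Γ_s|)

VSWR ≈ 7.05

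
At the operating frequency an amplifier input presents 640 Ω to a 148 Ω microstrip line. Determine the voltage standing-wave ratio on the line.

Γ = (640 − 148)/(640 + 148) = 0.624
VSWR = (1 + 0.624)/(1 − 0.624)

VSWR ≈ 4.32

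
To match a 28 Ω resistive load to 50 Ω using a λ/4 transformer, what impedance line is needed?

Z_qwt = √(Z_0·R_L) = √(50 × 28) = √1400

Z_qwt ≈ 37.4 Ω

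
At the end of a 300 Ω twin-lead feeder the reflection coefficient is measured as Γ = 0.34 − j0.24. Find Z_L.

Z_L = Z_0·(1 + Γ)/(1 − Γ) = 300·(1.34 − j0.24)/(0.66 + j0.24)

Z_L ≈ 503 − j292 Ω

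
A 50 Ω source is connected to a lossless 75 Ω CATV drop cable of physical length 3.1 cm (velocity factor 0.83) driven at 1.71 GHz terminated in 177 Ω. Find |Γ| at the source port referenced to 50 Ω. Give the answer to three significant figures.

|Γ| ≈ 0.262

λ = v/f = 0.83·c / 1.71 GHz = 0.146 m
βl = 2π·l/λ = 2π × 0.213 = 76.6°
tan(βl) = 4.21
Z_in = Z_0·(Z_L + jZ_0·tanβl)/(Z_0 + jZ_L·tanβl) = 33.2 − j14.5 Ω
Γ_s = (Z_in − Z_s)/(Z_in + Z_s) = (-16.8 − j14.5)/(83.2 − j14.5), |Γ_s| = 0.262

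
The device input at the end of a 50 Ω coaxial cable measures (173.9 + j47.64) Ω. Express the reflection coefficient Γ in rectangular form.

Γ = (Z_L − Z_0)/(Z_L + Z_0) = (123.9 + j47.64)/(223.9 + j47.64)

Γ ≈ 0.573 + j0.0909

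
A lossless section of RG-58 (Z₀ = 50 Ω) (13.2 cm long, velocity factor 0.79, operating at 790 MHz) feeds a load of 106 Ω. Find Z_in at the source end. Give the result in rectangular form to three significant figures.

λ = v/f = 0.79·c / 790 MHz = 0.3 m
βl = 2π·l/λ = 2π × 0.44 = 158°
tan(βl) = tan(158°) = -0.396
Z_in = Z_0·(Z_L + jZ_0·tanβl)/(Z_0 + jZ_L·tanβl)
     = 50·(106 − j19.8)/(50 − j42)

Z_in ≈ 71.9 + j40.6 Ω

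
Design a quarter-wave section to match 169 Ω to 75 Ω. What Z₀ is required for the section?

Z_qwt = √(Z_0·R_L) = √(75 × 169) = √12680

Z_qwt ≈ 113 Ω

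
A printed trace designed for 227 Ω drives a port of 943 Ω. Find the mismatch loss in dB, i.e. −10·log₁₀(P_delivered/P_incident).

mismatch loss ≈ 2.04 dB

Γ = (943 − 227)/(943 + 227) = 0.612
|Γ|² = 0.375, so P_del/P_inc = 1 − |Γ|² = 0.625
ML = −10·log₁₀(1 − |Γ|²)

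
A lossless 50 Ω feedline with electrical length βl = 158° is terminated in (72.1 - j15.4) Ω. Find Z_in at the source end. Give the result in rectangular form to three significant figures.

Z_in ≈ 75.8 + j9.8 Ω

tan(βl) = tan(158°) = -0.404
Z_in = Z_0·(Z_L + jZ_0·tanβl)/(Z_0 + jZ_L·tanβl)
     = 50·(72.1 − j35.6)/(43.8 − j29.1)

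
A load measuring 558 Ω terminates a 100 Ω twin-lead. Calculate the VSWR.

Γ = (558 − 100)/(558 + 100) = 0.696
VSWR = (1 + 0.696)/(1 − 0.696)

VSWR ≈ 5.58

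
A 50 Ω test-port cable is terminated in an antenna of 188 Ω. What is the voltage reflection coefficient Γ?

Γ = (Z_L − Z_0)/(Z_L + Z_0) = (188 − 50)/(188 + 50) = 138/238

Γ = 0.58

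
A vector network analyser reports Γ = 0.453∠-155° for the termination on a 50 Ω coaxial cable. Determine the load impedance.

Z_L = Z_0·(1 + Γ)/(1 − Γ) = 50·(0.589 − j0.191)/(1.41 + j0.191)

Z_L ≈ 19.6 − j9.45 Ω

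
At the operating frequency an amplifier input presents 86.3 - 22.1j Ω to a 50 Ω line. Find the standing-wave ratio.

Γ = (Z_L − Z_0)/(Z_L + Z_0) = (36.3 − j22.1)/(136.3 − j22.1)
|Γ| = 42.5/138 = 0.308
VSWR = (1 + |Γ|)/(1 − |Γ|) = 1.31/0.692

VSWR ≈ 1.89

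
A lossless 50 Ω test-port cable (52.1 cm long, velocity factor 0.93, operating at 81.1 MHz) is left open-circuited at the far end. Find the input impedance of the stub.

λ = v/f = 0.93·c / 81.1 MHz = 3.44 m
βl = 2π·l/λ = 2π × 0.151 = 54.5°
tan(βl) = 1.4
For an open-circuited stub, Z_in = −jZ_0·cot(βl) = −jZ_0/tan(βl)

Z_in ≈ −j35.6 Ω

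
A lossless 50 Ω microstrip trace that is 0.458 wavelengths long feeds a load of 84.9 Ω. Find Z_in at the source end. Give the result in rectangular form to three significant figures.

βl = 2π × 0.458 = 165°
tan(βl) = tan(165°) = -0.27
Z_in = Z_0·(Z_L + jZ_0·tanβl)/(Z_0 + jZ_L·tanβl)
     = 50·(84.9 − j13.5)/(50 − j22.9)

Z_in ≈ 75.3 + j21 Ω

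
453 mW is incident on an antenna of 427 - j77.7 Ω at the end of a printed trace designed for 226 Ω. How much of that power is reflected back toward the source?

P_reflected ≈ 48.6 mW

|Γ| = |(201 − j77.7)/(653 − j77.7)| = 0.328
|Γ|² = 0.107
P_refl = |Γ|²·P_inc = 48.6 mW, P_del = (1 − |Γ|²)·P_inc = 404 mW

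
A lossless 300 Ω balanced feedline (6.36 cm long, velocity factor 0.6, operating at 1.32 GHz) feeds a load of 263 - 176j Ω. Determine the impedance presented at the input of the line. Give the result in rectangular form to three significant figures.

λ = v/f = 0.6·c / 1.32 GHz = 0.136 m
βl = 2π·l/λ = 2π × 0.466 = 168°
tan(βl) = tan(168°) = -0.214
Z_in = Z_0·(Z_L + jZ_0·tanβl)/(Z_0 + jZ_L·tanβl)
     = 300·(263 − j240)/(262 − j56.4)

Z_in ≈ 344 − j201 Ω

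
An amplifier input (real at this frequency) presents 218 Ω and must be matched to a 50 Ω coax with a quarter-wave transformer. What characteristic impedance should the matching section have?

Z_qwt ≈ 104 Ω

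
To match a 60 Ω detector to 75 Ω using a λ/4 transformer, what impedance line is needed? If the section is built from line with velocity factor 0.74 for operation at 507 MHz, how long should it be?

Z_qwt ≈ 67.1 Ω; length ≈ 10.9 cm

Z_qwt = √(Z_0·R_L) = √(75 × 60) = √4500
λ = 0.74·c/f = 0.438 m, so l = λ/4 = 0.109 m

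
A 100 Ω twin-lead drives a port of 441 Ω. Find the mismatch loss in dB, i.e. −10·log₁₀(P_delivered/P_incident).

mismatch loss ≈ 2.2 dB

Γ = (441 − 100)/(441 + 100) = 0.63
|Γ|² = 0.397, so P_del/P_inc = 1 − |Γ|² = 0.603
ML = −10·log₁₀(1 − |Γ|²)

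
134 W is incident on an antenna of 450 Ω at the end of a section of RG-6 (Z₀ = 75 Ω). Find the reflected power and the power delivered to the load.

P_reflected ≈ 68.4 W; P_delivered ≈ 65.6 W

Γ = (450 − 75)/(450 + 75) = 0.714
|Γ|² = 0.51
P_refl = |Γ|²·P_inc = 68.4 W, P_del = (1 − |Γ|²)·P_inc = 65.6 W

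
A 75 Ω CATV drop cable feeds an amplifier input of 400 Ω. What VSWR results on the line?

VSWR ≈ 5.33

Γ = (400 − 75)/(400 + 75) = 0.684
VSWR = (1 + 0.684)/(1 − 0.684)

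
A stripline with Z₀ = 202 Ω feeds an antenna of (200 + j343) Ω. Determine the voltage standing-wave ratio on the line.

Γ = (Z_L − Z_0)/(Z_L + Z_0) = (-2 + j343)/(402 + j343)
|Γ| = 343/528 = 0.649
VSWR = (1 + |Γ|)/(1 − |Γ|) = 1.65/0.351

VSWR ≈ 4.7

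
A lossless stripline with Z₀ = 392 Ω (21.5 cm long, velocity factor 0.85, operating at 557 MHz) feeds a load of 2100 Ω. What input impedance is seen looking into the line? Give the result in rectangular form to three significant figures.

Z_in ≈ 1050 + j1010 Ω

λ = v/f = 0.85·c / 557 MHz = 0.458 m
βl = 2π·l/λ = 2π × 0.47 = 169°
tan(βl) = tan(169°) = -0.193
Z_in = Z_0·(Z_L + jZ_0·tanβl)/(Z_0 + jZ_L·tanβl)
     = 392·(2100 − j75.7)/(392 − j406)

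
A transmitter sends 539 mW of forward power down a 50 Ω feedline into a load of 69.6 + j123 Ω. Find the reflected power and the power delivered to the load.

|Γ| = |(19.6 + j123)/(119.6 + j123)| = 0.726
|Γ|² = 0.527
P_refl = |Γ|²·P_inc = 284 mW, P_del = (1 − |Γ|²)·P_inc = 255 mW

P_reflected ≈ 284 mW; P_delivered ≈ 255 mW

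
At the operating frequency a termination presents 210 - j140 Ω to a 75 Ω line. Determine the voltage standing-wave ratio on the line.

Γ = (Z_L − Z_0)/(Z_L + Z_0) = (135 − j140)/(285 − j140)
|Γ| = 194/318 = 0.612
VSWR = (1 + |Γ|)/(1 − |Γ|) = 1.61/0.388

VSWR ≈ 4.16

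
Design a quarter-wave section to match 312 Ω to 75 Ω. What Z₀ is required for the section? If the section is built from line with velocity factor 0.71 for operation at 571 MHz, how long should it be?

Z_qwt ≈ 153 Ω; length ≈ 9.33 cm

Z_qwt = √(Z_0·R_L) = √(75 × 312) = √23400
λ = 0.71·c/f = 0.373 m, so l = λ/4 = 0.0933 m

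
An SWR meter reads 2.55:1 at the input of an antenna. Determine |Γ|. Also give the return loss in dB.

|Γ| = (S − 1)/(S + 1) = (2.55 − 1)/(2.55 + 1) = 1.55/3.55
RL = −20·log₁₀|Γ| = −20·log₁₀(0.437)

|Γ| ≈ 0.437; return loss ≈ 7.2 dB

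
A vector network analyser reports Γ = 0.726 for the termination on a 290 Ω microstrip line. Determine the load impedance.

Z_L = Z_0·(1 + Γ)/(1 − Γ) = 290·(1.73)/(0.274)

Z_L ≈ 1830 Ω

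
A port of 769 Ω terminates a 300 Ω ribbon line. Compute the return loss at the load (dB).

Γ = (769 − 300)/(769 + 300) = 0.439
RL = −20·log₁₀|Γ| = −20·log₁₀(0.439)

RL ≈ 7.16 dB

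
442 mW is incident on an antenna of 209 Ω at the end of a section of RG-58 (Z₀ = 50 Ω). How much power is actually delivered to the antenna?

Γ = (209 − 50)/(209 + 50) = 0.614
|Γ|² = 0.377
P_refl = |Γ|²·P_inc = 167 mW, P_del = (1 − |Γ|²)·P_inc = 275 mW

P_delivered ≈ 275 mW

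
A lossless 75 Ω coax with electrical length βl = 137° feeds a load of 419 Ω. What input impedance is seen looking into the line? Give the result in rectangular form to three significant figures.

tan(βl) = tan(137°) = -0.933
Z_in = Z_0·(Z_L + jZ_0·tanβl)/(Z_0 + jZ_L·tanβl)
     = 75·(419 − j69.9)/(75 − j391)

Z_in ≈ 27.8 + j75.1 Ω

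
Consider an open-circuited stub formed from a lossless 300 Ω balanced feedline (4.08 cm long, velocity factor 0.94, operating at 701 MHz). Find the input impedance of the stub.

λ = v/f = 0.94·c / 701 MHz = 0.402 m
βl = 2π·l/λ = 2π × 0.101 = 36.5°
tan(βl) = 0.74
For an open-circuited stub, Z_in = −jZ_0·cot(βl) = −jZ_0/tan(βl)

Z_in ≈ −j405 Ω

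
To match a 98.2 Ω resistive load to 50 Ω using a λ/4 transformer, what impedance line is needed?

Z_qwt = √(Z_0·R_L) = √(50 × 98.2) = √4910

Z_qwt ≈ 70.1 Ω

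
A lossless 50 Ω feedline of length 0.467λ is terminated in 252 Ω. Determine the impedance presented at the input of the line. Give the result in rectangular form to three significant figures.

Z_in ≈ 124 + j121 Ω

βl = 2π × 0.467 = 168°
tan(βl) = tan(168°) = -0.21
Z_in = Z_0·(Z_L + jZ_0·tanβl)/(Z_0 + jZ_L·tanβl)
     = 50·(252 − j10.5)/(50 − j53)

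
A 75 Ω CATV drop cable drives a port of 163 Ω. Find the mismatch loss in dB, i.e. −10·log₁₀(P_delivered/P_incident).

mismatch loss ≈ 0.638 dB

Γ = (163 − 75)/(163 + 75) = 0.37
|Γ|² = 0.137, so P_del/P_inc = 1 − |Γ|² = 0.863
ML = −10·log₁₀(1 − |Γ|²)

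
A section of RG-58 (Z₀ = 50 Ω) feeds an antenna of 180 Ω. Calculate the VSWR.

VSWR ≈ 3.6

For a purely resistive load, VSWR = R_L/Z_0 or Z_0/R_L (whichever > 1) = 180/50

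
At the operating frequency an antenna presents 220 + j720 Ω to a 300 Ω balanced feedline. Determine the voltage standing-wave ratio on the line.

VSWR ≈ 9.85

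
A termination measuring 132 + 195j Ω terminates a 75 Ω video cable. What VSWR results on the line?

Γ = (Z_L − Z_0)/(Z_L + Z_0) = (57 + j195)/(207 + j195)
|Γ| = 203/284 = 0.714
VSWR = (1 + |Γ|)/(1 − |Γ|) = 1.71/0.286

VSWR ≈ 6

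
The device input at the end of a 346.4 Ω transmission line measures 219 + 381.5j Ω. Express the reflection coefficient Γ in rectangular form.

Γ ≈ 0.158 + j0.568

Γ = (Z_L − Z_0)/(Z_L + Z_0) = (-127.4 + j381.5)/(565.4 + j381.5)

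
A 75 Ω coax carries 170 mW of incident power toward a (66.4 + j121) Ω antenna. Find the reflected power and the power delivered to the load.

|Γ| = |(-8.6 + j121)/(141.4 + j121)| = 0.652
|Γ|² = 0.425
P_refl = |Γ|²·P_inc = 72.2 mW, P_del = (1 − |Γ|²)·P_inc = 97.8 mW

P_reflected ≈ 72.2 mW; P_delivered ≈ 97.8 mW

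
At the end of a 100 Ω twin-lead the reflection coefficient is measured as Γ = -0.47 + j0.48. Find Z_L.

Z_L = Z_0·(1 + Γ)/(1 − Γ) = 100·(0.53 + j0.48)/(1.47 − j0.48)

Z_L ≈ 22.9 + j40.1 Ω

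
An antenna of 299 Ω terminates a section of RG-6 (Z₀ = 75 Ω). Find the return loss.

RL ≈ 4.45 dB

Γ = (299 − 75)/(299 + 75) = 0.599
RL = −20·log₁₀|Γ| = −20·log₁₀(0.599)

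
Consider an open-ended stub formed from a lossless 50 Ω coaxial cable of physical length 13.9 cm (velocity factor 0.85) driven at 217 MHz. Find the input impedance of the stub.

Z_in ≈ −j54.4 Ω

λ = v/f = 0.85·c / 217 MHz = 1.18 m
βl = 2π·l/λ = 2π × 0.118 = 42.6°
tan(βl) = 0.919
For an open-ended stub, Z_in = −jZ_0·cot(βl) = −jZ_0/tan(βl)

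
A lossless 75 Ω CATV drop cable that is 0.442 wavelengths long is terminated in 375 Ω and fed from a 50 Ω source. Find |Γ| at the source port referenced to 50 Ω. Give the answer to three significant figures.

|Γ| ≈ 0.749

βl = 2π × 0.442 = 159°
tan(βl) = -0.381
Z_in = Z_0·(Z_L + jZ_0·tanβl)/(Z_0 + jZ_L·tanβl) = 92.6 + j148 Ω
Γ_s = (Z_in − Z_s)/(Z_in + Z_s) = (42.6 + j148)/(143 + j148), |Γ_s| = 0.749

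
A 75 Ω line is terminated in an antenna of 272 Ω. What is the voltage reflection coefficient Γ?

Γ = 0.568

Γ = (Z_L − Z_0)/(Z_L + Z_0) = (272 − 75)/(272 + 75) = 197/347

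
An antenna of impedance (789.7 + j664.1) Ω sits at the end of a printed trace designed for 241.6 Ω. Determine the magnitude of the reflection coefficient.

Γ = (Z_L − Z_0)/(Z_L + Z_0) = (548.1 + j664.1)/(1031 + j664.1)
|Γ| = 861/1230

|Γ| ≈ 0.702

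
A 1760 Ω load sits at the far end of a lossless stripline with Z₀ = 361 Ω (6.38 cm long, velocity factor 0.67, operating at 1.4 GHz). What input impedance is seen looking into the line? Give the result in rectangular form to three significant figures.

λ = v/f = 0.67·c / 1.4 GHz = 0.144 m
βl = 2π·l/λ = 2π × 0.444 = 160°
tan(βl) = tan(160°) = -0.364
Z_in = Z_0·(Z_L + jZ_0·tanβl)/(Z_0 + jZ_L·tanβl)
     = 361·(1760 − j132)/(361 − j641)

Z_in ≈ 480 + j721 Ω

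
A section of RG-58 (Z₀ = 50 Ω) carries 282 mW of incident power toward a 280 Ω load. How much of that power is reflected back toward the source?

P_reflected ≈ 137 mW

Γ = (280 − 50)/(280 + 50) = 0.697
|Γ|² = 0.486
P_refl = |Γ|²·P_inc = 137 mW, P_del = (1 − |Γ|²)·P_inc = 145 mW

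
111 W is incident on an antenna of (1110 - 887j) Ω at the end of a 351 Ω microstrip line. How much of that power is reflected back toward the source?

P_reflected ≈ 51.8 W

|Γ| = |(759 − j887)/(1461 − j887)| = 0.683
|Γ|² = 0.467
P_refl = |Γ|²·P_inc = 51.8 W, P_del = (1 − |Γ|²)·P_inc = 59.2 W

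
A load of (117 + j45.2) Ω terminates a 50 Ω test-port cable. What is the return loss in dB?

RL ≈ 6.61 dB

Γ = (67 + j45.2)/(167 + j45.2), |Γ| = 0.467
RL = −20·log₁₀|Γ| = −20·log₁₀(0.467)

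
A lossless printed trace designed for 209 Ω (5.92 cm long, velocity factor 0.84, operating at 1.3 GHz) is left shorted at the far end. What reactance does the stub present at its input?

λ = v/f = 0.84·c / 1.3 GHz = 0.194 m
βl = 2π·l/λ = 2π × 0.305 = 110°
tan(βl) = -2.76
For a shorted stub, Z_in = jZ_0·tan(βl)

X_in ≈ -576 Ω (capacitive)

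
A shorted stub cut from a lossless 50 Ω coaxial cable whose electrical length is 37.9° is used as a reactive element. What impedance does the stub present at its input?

Z_in ≈ +j38.9 Ω

tan(βl) = 0.778
For a shorted stub, Z_in = jZ_0·tan(βl)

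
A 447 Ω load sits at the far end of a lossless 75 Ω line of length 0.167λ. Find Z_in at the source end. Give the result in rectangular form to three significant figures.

Z_in ≈ 16.6 − j41.5 Ω

βl = 2π × 0.167 = 60.1°
tan(βl) = tan(60.1°) = 1.74
Z_in = Z_0·(Z_L + jZ_0·tanβl)/(Z_0 + jZ_L·tanβl)
     = 75·(447 + j131)/(75 + j778)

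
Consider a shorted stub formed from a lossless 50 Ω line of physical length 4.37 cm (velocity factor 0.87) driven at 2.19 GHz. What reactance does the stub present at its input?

λ = v/f = 0.87·c / 2.19 GHz = 0.119 m
βl = 2π·l/λ = 2π × 0.367 = 132°
tan(βl) = -1.11
For a shorted stub, Z_in = jZ_0·tan(βl)

X_in ≈ -55.5 Ω (capacitive)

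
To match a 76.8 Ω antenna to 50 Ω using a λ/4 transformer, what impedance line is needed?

Z_qwt = √(Z_0·R_L) = √(50 × 76.8) = √3840

Z_qwt ≈ 62 Ω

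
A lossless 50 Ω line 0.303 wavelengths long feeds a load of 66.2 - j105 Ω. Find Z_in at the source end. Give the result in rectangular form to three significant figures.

βl = 2π × 0.303 = 109°
tan(βl) = tan(109°) = -2.89
Z_in = Z_0·(Z_L + jZ_0·tanβl)/(Z_0 + jZ_L·tanβl)
     = 50·(66.2 − j250)/(-254 − j191)

Z_in ≈ 15.3 + j37.6 Ω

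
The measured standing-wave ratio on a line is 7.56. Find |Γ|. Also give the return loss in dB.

|Γ| ≈ 0.766; return loss ≈ 2.31 dB

|Γ| = (S − 1)/(S + 1) = (7.56 − 1)/(7.56 + 1) = 6.56/8.56
RL = −20·log₁₀|Γ| = −20·log₁₀(0.766)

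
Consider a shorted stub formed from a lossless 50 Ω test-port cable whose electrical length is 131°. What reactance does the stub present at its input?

tan(βl) = -1.15
For a shorted stub, Z_in = jZ_0·tan(βl)

X_in ≈ -57.5 Ω (capacitive)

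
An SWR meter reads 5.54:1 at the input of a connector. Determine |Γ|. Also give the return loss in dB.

|Γ| = (S − 1)/(S + 1) = (5.54 − 1)/(5.54 + 1) = 4.54/6.54
RL = −20·log₁₀|Γ| = −20·log₁₀(0.694)

|Γ| ≈ 0.694; return loss ≈ 3.17 dB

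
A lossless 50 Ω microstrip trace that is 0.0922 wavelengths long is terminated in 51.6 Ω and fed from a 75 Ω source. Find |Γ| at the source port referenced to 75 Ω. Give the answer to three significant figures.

|Γ| ≈ 0.194

βl = 2π × 0.0922 = 33.2°
tan(βl) = 0.654
Z_in = Z_0·(Z_L + jZ_0·tanβl)/(Z_0 + jZ_L·tanβl) = 50.6 − j1.46 Ω
Γ_s = (Z_in − Z_s)/(Z_in + Z_s) = (-24.4 − j1.46)/(126 − j1.46), |Γ_s| = 0.194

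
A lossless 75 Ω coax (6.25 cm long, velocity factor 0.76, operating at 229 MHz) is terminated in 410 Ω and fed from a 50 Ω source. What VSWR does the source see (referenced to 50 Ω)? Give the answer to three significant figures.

λ = v/f = 0.76·c / 229 MHz = 0.996 m
βl = 2π·l/λ = 2π × 0.0628 = 22.6°
tan(βl) = 0.416
Z_in = Z_0·(Z_L + jZ_0·tanβl)/(Z_0 + jZ_L·tanβl) = 77.9 − j146 Ω
Γ_s = (Z_in − Z_s)/(Z_in + Z_s) = (27.9 − j146)/(128 − j146), |Γ_s| = 0.766
VSWR = (1 + |Γ_s|)/(1 − |Γ_s|)

VSWR ≈ 7.54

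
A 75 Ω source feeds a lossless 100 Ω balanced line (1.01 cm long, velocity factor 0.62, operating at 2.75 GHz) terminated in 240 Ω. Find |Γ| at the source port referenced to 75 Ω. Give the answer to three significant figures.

|Γ| ≈ 0.4

λ = v/f = 0.62·c / 2.75 GHz = 0.0676 m
βl = 2π·l/λ = 2π × 0.149 = 53.8°
tan(βl) = 1.36
Z_in = Z_0·(Z_L + jZ_0·tanβl)/(Z_0 + jZ_L·tanβl) = 58.6 − j55.4 Ω
Γ_s = (Z_in − Z_s)/(Z_in + Z_s) = (-16.4 − j55.4)/(134 − j55.4), |Γ_s| = 0.4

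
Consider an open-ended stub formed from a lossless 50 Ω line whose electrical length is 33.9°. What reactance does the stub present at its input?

tan(βl) = 0.672
For an open-ended stub, Z_in = −jZ_0·cot(βl) = −jZ_0/tan(βl)

X_in ≈ -74.4 Ω (capacitive)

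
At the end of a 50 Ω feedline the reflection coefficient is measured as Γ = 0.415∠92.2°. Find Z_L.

Z_L ≈ 34.4 + j34.4 Ω

Z_L = Z_0·(1 + Γ)/(1 − Γ) = 50·(0.984 + j0.415)/(1.02 − j0.415)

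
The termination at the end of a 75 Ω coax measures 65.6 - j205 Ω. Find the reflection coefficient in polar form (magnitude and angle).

Γ ≈ 0.826 ∠ -37.1°

Γ = (Z_L − Z_0)/(Z_L + Z_0) = (-9.4 − j205)/(140.6 − j205)
|Γ| = 205/249 = 0.826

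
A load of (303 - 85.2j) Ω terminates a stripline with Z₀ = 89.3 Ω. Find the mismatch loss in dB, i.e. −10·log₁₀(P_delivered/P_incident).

Γ = (213.7 − j85.2)/(392.3 − j85.2), |Γ| = 0.573
|Γ|² = 0.328, so P_del/P_inc = 1 − |Γ|² = 0.672
ML = −10·log₁₀(1 − |Γ|²)

mismatch loss ≈ 1.73 dB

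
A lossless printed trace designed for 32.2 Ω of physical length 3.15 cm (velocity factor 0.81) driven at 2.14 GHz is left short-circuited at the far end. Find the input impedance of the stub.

λ = v/f = 0.81·c / 2.14 GHz = 0.114 m
βl = 2π·l/λ = 2π × 0.277 = 99.9°
tan(βl) = -5.75
For a short-circuited stub, Z_in = jZ_0·tan(βl)

Z_in ≈ −j185 Ω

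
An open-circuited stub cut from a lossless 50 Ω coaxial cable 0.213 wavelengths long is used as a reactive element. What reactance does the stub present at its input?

X_in ≈ -11.8 Ω (capacitive)

βl = 2π × 0.213 = 76.7°
tan(βl) = 4.22
For an open-circuited stub, Z_in = −jZ_0·cot(βl) = −jZ_0/tan(βl)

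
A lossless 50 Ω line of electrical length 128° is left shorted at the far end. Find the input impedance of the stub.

tan(βl) = -1.28
For a shorted stub, Z_in = jZ_0·tan(βl)

Z_in ≈ −j64 Ω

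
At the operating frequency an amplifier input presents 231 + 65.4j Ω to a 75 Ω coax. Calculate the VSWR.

VSWR ≈ 3.35

Γ = (Z_L − Z_0)/(Z_L + Z_0) = (156 + j65.4)/(306 + j65.4)
|Γ| = 169/313 = 0.541
VSWR = (1 + |Γ|)/(1 − |Γ|) = 1.54/0.459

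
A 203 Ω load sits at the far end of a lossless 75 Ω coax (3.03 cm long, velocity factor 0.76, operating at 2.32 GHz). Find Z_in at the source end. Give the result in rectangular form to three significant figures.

λ = v/f = 0.76·c / 2.32 GHz = 0.0983 m
βl = 2π·l/λ = 2π × 0.308 = 111°
tan(βl) = tan(111°) = -2.61
Z_in = Z_0·(Z_L + jZ_0·tanβl)/(Z_0 + jZ_L·tanβl)
     = 75·(203 − j195)/(75 − j529)

Z_in ≈ 31.2 + j24.4 Ω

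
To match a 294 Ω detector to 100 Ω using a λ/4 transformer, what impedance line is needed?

Z_qwt ≈ 171 Ω

Z_qwt = √(Z_0·R_L) = √(100 × 294) = √29400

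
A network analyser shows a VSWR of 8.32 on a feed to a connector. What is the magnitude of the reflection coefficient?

|Γ| = (S − 1)/(S + 1) = (8.32 − 1)/(8.32 + 1) = 7.32/9.32

|Γ| ≈ 0.785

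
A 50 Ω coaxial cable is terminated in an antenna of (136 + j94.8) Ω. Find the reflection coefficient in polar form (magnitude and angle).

Γ ≈ 0.613 ∠ 20.8°

Γ = (Z_L − Z_0)/(Z_L + Z_0) = (86 + j94.8)/(186 + j94.8)
|Γ| = 128/209 = 0.613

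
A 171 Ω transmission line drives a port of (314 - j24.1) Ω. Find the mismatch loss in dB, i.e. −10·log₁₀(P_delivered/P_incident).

mismatch loss ≈ 0.406 dB

Γ = (143 − j24.1)/(485 − j24.1), |Γ| = 0.299
|Γ|² = 0.0892, so P_del/P_inc = 1 − |Γ|² = 0.911
ML = −10·log₁₀(1 − |Γ|²)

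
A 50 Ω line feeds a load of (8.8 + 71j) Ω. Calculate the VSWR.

Γ = (Z_L − Z_0)/(Z_L + Z_0) = (-41.2 + j71)/(58.8 + j71)
|Γ| = 82.1/92.2 = 0.89
VSWR = (1 + |Γ|)/(1 − |Γ|) = 1.89/0.11

VSWR ≈ 17.3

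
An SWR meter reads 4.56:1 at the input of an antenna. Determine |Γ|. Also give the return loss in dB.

|Γ| = (S − 1)/(S + 1) = (4.56 − 1)/(4.56 + 1) = 3.56/5.56
RL = −20·log₁₀|Γ| = −20·log₁₀(0.64)

|Γ| ≈ 0.64; return loss ≈ 3.87 dB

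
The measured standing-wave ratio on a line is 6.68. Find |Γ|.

|Γ| ≈ 0.74

|Γ| = (S − 1)/(S + 1) = (6.68 − 1)/(6.68 + 1) = 5.68/7.68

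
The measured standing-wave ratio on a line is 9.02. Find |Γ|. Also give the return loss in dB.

|Γ| ≈ 0.8; return loss ≈ 1.93 dB

|Γ| = (S − 1)/(S + 1) = (9.02 − 1)/(9.02 + 1) = 8.02/10
RL = −20·log₁₀|Γ| = −20·log₁₀(0.8)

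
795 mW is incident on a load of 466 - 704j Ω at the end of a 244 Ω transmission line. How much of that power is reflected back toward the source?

|Γ| = |(222 − j704)/(710 − j704)| = 0.738
|Γ|² = 0.545
P_refl = |Γ|²·P_inc = 433 mW, P_del = (1 − |Γ|²)·P_inc = 362 mW

P_reflected ≈ 433 mW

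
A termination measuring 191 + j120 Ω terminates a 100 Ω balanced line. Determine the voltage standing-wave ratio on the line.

VSWR ≈ 2.83

Γ = (Z_L − Z_0)/(Z_L + Z_0) = (91 + j120)/(291 + j120)
|Γ| = 151/315 = 0.478
VSWR = (1 + |Γ|)/(1 − |Γ|) = 1.48/0.522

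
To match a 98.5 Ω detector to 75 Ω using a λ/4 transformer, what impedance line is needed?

Z_qwt ≈ 86 Ω

Z_qwt = √(Z_0·R_L) = √(75 × 98.5) = √7388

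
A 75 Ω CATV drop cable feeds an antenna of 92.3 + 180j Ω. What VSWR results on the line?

Γ = (Z_L − Z_0)/(Z_L + Z_0) = (17.3 + j180)/(167.3 + j180)
|Γ| = 181/246 = 0.736
VSWR = (1 + |Γ|)/(1 − |Γ|) = 1.74/0.264

VSWR ≈ 6.57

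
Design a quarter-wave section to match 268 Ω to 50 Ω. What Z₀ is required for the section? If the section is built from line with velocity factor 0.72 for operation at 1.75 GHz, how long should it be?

Z_qwt ≈ 116 Ω; length ≈ 3.09 cm

Z_qwt = √(Z_0·R_L) = √(50 × 268) = √13400
λ = 0.72·c/f = 0.123 m, so l = λ/4 = 0.0309 m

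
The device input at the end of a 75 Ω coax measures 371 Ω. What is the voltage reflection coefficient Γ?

Γ = 0.664

Γ = (Z_L − Z_0)/(Z_L + Z_0) = (371 − 75)/(371 + 75) = 296/446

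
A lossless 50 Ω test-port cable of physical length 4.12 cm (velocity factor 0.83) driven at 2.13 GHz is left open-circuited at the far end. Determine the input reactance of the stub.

λ = v/f = 0.83·c / 2.13 GHz = 0.117 m
βl = 2π·l/λ = 2π × 0.352 = 127°
tan(βl) = -1.33
For an open-circuited stub, Z_in = −jZ_0·cot(βl) = −jZ_0/tan(βl)

X_in ≈ 37.5 Ω (inductive)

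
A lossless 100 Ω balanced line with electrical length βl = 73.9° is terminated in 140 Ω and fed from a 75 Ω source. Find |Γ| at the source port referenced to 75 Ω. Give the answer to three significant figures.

tan(βl) = 3.46
Z_in = Z_0·(Z_L + jZ_0·tanβl)/(Z_0 + jZ_L·tanβl) = 74.2 − j13.6 Ω
Γ_s = (Z_in − Z_s)/(Z_in + Z_s) = (-0.776 − j13.6)/(149 − j13.6), |Γ_s| = 0.0907

|Γ| ≈ 0.0907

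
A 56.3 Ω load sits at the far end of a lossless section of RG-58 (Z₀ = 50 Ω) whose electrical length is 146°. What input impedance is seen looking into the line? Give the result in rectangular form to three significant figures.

tan(βl) = tan(146°) = -0.675
Z_in = Z_0·(Z_L + jZ_0·tanβl)/(Z_0 + jZ_L·tanβl)
     = 50·(56.3 − j33.7)/(50 − j38)

Z_in ≈ 51.9 + j5.73 Ω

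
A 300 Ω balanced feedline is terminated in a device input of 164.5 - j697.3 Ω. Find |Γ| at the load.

|Γ| ≈ 0.848

Γ = (Z_L − Z_0)/(Z_L + Z_0) = (-135.5 − j697.3)/(464.5 − j697.3)
|Γ| = 710/838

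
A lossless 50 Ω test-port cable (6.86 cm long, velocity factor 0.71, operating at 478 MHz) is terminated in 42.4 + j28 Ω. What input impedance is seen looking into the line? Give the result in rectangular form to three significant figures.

λ = v/f = 0.71·c / 478 MHz = 0.446 m
βl = 2π·l/λ = 2π × 0.154 = 55.4°
tan(βl) = tan(55.4°) = 1.45
Z_in = Z_0·(Z_L + jZ_0·tanβl)/(Z_0 + jZ_L·tanβl)
     = 50·(42.4 + j101)/(9.38 + j61.5)

Z_in ≈ 85 − j21.5 Ω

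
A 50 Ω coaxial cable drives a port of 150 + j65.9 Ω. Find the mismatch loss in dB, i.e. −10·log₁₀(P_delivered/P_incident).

Γ = (100 + j65.9)/(200 + j65.9), |Γ| = 0.569
|Γ|² = 0.323, so P_del/P_inc = 1 − |Γ|² = 0.677
ML = −10·log₁₀(1 − |Γ|²)

mismatch loss ≈ 1.7 dB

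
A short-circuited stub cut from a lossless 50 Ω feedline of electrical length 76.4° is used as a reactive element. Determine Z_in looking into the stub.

Z_in ≈ +j207 Ω

tan(βl) = 4.13
For a short-circuited stub, Z_in = jZ_0·tan(βl)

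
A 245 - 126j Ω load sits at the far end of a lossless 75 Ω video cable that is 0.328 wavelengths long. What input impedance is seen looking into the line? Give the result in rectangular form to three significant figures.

Z_in ≈ 26.3 + j49.2 Ω

βl = 2π × 0.328 = 118°
tan(βl) = tan(118°) = -1.87
Z_in = Z_0·(Z_L + jZ_0·tanβl)/(Z_0 + jZ_L·tanβl)
     = 75·(245 − j267)/(-161 − j459)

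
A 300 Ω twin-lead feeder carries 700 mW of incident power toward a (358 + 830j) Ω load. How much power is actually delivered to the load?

P_delivered ≈ 268 mW

|Γ| = |(58 + j830)/(658 + j830)| = 0.786
|Γ|² = 0.617
P_refl = |Γ|²·P_inc = 432 mW, P_del = (1 − |Γ|²)·P_inc = 268 mW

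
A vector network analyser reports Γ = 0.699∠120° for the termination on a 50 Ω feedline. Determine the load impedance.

Z_L = Z_0·(1 + Γ)/(1 − Γ) = 50·(0.651 + j0.605)/(1.35 − j0.605)

Z_L ≈ 11.7 + j27.7 Ω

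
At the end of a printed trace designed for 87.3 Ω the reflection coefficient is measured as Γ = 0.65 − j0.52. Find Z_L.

Z_L = Z_0·(1 + Γ)/(1 − Γ) = 87.3·(1.65 − j0.52)/(0.35 + j0.52)

Z_L ≈ 68.2 − j231 Ω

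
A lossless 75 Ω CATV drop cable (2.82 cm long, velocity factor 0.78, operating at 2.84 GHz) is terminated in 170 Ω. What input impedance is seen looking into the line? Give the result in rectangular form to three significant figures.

λ = v/f = 0.78·c / 2.84 GHz = 0.0824 m
βl = 2π·l/λ = 2π × 0.342 = 123°
tan(βl) = tan(123°) = -1.53
Z_in = Z_0·(Z_L + jZ_0·tanβl)/(Z_0 + jZ_L·tanβl)
     = 75·(170 − j115)/(75 − j260)

Z_in ≈ 43.6 + j36.5 Ω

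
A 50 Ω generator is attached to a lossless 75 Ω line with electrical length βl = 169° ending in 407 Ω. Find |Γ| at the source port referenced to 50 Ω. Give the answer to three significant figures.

tan(βl) = -0.194
Z_in = Z_0·(Z_L + jZ_0·tanβl)/(Z_0 + jZ_L·tanβl) = 200 + j196 Ω
Γ_s = (Z_in − Z_s)/(Z_in + Z_s) = (150 + j196)/(250 + j196), |Γ_s| = 0.777

|Γ| ≈ 0.777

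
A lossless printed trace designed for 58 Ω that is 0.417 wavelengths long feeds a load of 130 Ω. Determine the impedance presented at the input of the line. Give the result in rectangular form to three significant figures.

Z_in ≈ 65 + j50.4 Ω

βl = 2π × 0.417 = 150°
tan(βl) = tan(150°) = -0.575
Z_in = Z_0·(Z_L + jZ_0·tanβl)/(Z_0 + jZ_L·tanβl)
     = 58·(130 − j33.3)/(58 − j74.7)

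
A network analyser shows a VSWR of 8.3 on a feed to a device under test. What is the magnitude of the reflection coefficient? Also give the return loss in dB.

|Γ| = (S − 1)/(S + 1) = (8.3 − 1)/(8.3 + 1) = 7.3/9.3
RL = −20·log₁₀|Γ| = −20·log₁₀(0.785)

|Γ| ≈ 0.785; return loss ≈ 2.1 dB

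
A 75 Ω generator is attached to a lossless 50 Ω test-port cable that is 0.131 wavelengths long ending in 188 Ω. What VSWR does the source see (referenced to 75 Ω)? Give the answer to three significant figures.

βl = 2π × 0.131 = 47.2°
tan(βl) = 1.08
Z_in = Z_0·(Z_L + jZ_0·tanβl)/(Z_0 + jZ_L·tanβl) = 23.3 − j40.6 Ω
Γ_s = (Z_in − Z_s)/(Z_in + Z_s) = (-51.7 − j40.6)/(98.3 − j40.6), |Γ_s| = 0.618
VSWR = (1 + |Γ_s|)/(1 − |Γ_s|)

VSWR ≈ 4.23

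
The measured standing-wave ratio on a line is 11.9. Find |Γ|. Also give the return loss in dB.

|Γ| = (S − 1)/(S + 1) = (11.9 − 1)/(11.9 + 1) = 10.9/12.9
RL = −20·log₁₀|Γ| = −20·log₁₀(0.845)

|Γ| ≈ 0.845; return loss ≈ 1.46 dB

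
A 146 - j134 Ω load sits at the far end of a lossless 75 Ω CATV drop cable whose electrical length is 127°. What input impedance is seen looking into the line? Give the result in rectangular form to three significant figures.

tan(βl) = tan(127°) = -1.33
Z_in = Z_0·(Z_L + jZ_0·tanβl)/(Z_0 + jZ_L·tanβl)
     = 75·(146 − j234)/(-103 − j194)

Z_in ≈ 47.1 + j81.5 Ω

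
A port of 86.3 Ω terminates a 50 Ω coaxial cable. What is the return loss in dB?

Γ = (86.3 − 50)/(86.3 + 50) = 0.266
RL = −20·log₁₀|Γ| = −20·log₁₀(0.266)

RL ≈ 11.5 dB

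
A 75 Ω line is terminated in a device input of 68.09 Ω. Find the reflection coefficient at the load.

Γ = (Z_L − Z_0)/(Z_L + Z_0) = (68.09 − 75)/(68.09 + 75) = -6.91/143.1

Γ = -0.0483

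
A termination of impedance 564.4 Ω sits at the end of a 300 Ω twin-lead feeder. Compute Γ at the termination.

Γ = (Z_L − Z_0)/(Z_L + Z_0) = (564.4 − 300)/(564.4 + 300) = 264.4/864.4

Γ = 0.306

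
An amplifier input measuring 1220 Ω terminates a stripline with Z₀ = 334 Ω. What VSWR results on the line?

VSWR ≈ 3.65

Γ = (1220 − 334)/(1220 + 334) = 0.57
VSWR = (1 + 0.57)/(1 − 0.57)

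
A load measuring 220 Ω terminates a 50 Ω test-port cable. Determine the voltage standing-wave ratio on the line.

VSWR ≈ 4.4

Γ = (220 − 50)/(220 + 50) = 0.63
VSWR = (1 + 0.63)/(1 − 0.63)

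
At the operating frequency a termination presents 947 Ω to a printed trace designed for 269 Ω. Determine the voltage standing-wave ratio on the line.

VSWR ≈ 3.52

Γ = (947 − 269)/(947 + 269) = 0.558
VSWR = (1 + 0.558)/(1 − 0.558)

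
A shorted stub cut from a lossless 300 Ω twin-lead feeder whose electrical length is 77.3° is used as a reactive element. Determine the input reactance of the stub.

tan(βl) = 4.44
For a shorted stub, Z_in = jZ_0·tan(βl)

X_in ≈ 1330 Ω (inductive)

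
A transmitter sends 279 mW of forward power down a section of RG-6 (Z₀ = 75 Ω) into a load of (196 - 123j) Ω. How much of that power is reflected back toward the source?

|Γ| = |(121 − j123)/(271 − j123)| = 0.58
|Γ|² = 0.336
P_refl = |Γ|²·P_inc = 93.8 mW, P_del = (1 − |Γ|²)·P_inc = 185 mW

P_reflected ≈ 93.8 mW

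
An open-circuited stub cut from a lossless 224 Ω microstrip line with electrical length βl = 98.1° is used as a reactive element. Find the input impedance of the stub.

tan(βl) = -7.03
For an open-circuited stub, Z_in = −jZ_0·cot(βl) = −jZ_0/tan(βl)

Z_in ≈ +j31.9 Ω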